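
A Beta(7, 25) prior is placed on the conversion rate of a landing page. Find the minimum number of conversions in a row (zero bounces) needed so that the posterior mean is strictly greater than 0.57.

After k conversions and 0 bounces the posterior is Beta(7+k, 25), with mean (7+k)/(7+25+k).
Set (7+k)/(32+k) > 0.57 and solve: k > (0.57·32 − 7)/(1 − 0.57) = 26.140.
The smallest integer exceeding 26.140 is 27, and checking k=27: (34)/(59) = 0.5763 > 0.57.

k = 27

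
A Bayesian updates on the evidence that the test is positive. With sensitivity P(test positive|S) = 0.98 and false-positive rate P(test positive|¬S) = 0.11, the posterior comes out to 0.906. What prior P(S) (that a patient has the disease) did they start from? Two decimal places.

Bayes' rule in odds form gives O(S|E) = O(S)·[P(E|S)/P(E|¬S)], hence O(S) = O(S|E)/LR.
Posterior odds = 0.906/(1−0.906) = 9.6383. LR = 0.98/0.11 = 8.9091.
Prior odds = 9.6383/8.9091 = 1.0818, so P(S) = 1.0818/(1+1.0818) ≈ 0.52.

P(S) = 0.52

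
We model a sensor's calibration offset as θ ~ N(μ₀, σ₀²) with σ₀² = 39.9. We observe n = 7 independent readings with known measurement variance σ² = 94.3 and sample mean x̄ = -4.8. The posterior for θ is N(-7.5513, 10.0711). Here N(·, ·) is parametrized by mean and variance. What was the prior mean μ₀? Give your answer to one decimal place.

μ₀ = -15.7

The posterior mean is a precision-weighted average: μ_n = (τ₀μ₀ + τ_data·x̄)/(τ₀+τ_data), with τ₀=1/σ₀² and τ_data=n/σ².
Here τ₀ = 1/39.9 = 0.025063 and τ_data = 7/94.3 = 0.074231, so τ_n = 0.099294.
Rearranging for μ₀: μ₀ = (μ_n·τ_n − τ_data·x̄)/τ₀ = (-7.5513·0.099294 − 0.074231·-4.8) / 0.025063 = -0.393490/0.025063 ≈ -15.7.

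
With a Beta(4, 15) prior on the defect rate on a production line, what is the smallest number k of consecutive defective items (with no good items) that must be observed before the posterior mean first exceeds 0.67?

k = 27

After k defective items and 0 good items the posterior is Beta(4+k, 15), with mean (4+k)/(4+15+k).
Set (4+k)/(19+k) > 0.67 and solve: k > (0.67·19 − 4)/(1 − 0.67) = 26.455.
The smallest integer exceeding 26.455 is 27, and checking k=27: (31)/(46) = 0.6739 > 0.67.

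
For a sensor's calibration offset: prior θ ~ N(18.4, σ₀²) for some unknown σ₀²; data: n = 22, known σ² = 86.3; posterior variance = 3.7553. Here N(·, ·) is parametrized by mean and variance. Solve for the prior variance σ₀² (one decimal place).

σ₀² = 88.0

Posterior precision equals prior precision plus data precision: 1/σ_n² = 1/σ₀² + n/σ².
So 1/σ₀² = 1/3.7553 − 22/86.3 = 0.266290 − 0.254925 = 0.011365.
Hence σ₀² = 1/0.011365 ≈ 88.0.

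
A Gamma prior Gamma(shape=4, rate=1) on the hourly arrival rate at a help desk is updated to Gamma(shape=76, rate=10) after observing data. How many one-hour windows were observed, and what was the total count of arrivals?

Gamma–Poisson conjugacy: posterior shape = α + Σxᵢ, posterior rate = β + n.
Matching: Σxᵢ = 76 − 4 = 72 and n = 10 − 1 = 9.

n = 9 one-hour windows with total 72 arrivals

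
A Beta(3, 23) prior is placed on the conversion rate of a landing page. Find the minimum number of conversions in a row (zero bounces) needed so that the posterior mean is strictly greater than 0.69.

After k conversions and 0 bounces the posterior is Beta(3+k, 23), with mean (3+k)/(3+23+k).
Set (3+k)/(26+k) > 0.69 and solve: k > (0.69·26 − 3)/(1 − 0.69) = 48.194.
The smallest integer exceeding 48.194 is 49, and checking k=49: (52)/(75) = 0.6933 > 0.69.

k = 49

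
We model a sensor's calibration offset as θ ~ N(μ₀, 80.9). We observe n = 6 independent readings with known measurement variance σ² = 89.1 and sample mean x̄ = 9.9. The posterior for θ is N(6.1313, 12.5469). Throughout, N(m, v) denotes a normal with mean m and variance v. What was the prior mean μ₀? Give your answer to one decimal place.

With known observation variance, the Normal–Normal posterior has precision τ_n = τ₀ + n/σ² and mean μ_n = (τ₀μ₀ + (n/σ²)x̄)/τ_n.
Here τ₀ = 1/80.9 = 0.012361 and τ_data = 6/89.1 = 0.067340, so τ_n = 0.079701.
Rearranging for μ₀: μ₀ = (μ_n·τ_n − τ_data·x̄)/τ₀ = (6.1313·0.079701 − 0.067340·9.9) / 0.012361 = -0.177995/0.012361 ≈ -14.4.

μ₀ = -14.4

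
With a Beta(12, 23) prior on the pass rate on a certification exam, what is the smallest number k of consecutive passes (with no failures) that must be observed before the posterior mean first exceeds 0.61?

k = 24

After k passes and 0 failures the posterior is Beta(12+k, 23), with mean (12+k)/(12+23+k).
Set (12+k)/(35+k) > 0.61 and solve: k > (0.61·35 − 12)/(1 − 0.61) = 23.974.
The smallest integer exceeding 23.974 is 24, and checking k=24: (36)/(59) = 0.6102 > 0.61.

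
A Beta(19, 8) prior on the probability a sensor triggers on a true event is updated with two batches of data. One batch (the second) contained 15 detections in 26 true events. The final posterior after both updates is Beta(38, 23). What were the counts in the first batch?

4 detections and 4 misses

Because Beta–binomial updating is additive in the counts, the combined data contributed (α_post−α_prior, β_post−β_prior) successes and failures.
Total across both batches: 38−19=19 detections, 23−8=15 misses.
Subtract the second batch: 19−15=4 detections and 15−11=4 misses.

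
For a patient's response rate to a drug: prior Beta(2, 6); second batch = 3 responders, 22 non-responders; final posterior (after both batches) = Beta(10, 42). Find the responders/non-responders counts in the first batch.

5 responders and 14 non-responders

Sequential conjugate updates are equivalent to a single update on the pooled data, so total successes = posterior α − prior α and total failures = posterior β − prior β.
Total across both batches: 10−2=8 responders, 42−6=36 non-responders.
Subtract the second batch: 8−3=5 responders and 36−22=14 non-responders.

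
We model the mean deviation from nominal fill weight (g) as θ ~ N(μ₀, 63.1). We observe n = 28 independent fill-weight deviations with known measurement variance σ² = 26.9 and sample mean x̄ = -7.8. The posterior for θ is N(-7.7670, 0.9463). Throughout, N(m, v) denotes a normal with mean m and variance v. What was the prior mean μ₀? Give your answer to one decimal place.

μ₀ = -5.6

With known observation variance, the Normal–Normal posterior has precision τ_n = τ₀ + n/σ² and mean μ_n = (τ₀μ₀ + (n/σ²)x̄)/τ_n.
Here τ₀ = 1/63.1 = 0.015848 and τ_data = 28/26.9 = 1.040892, so τ_n = 1.056740.
Rearranging for μ₀: μ₀ = (μ_n·τ_n − τ_data·x̄)/τ₀ = (-7.7670·1.056740 − 1.040892·-7.8) / 0.015848 = -0.088742/0.015848 ≈ -5.6.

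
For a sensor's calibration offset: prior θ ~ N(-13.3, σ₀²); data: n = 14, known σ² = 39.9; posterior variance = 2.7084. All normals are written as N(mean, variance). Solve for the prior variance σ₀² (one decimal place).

Posterior precision equals prior precision plus data precision: 1/σ_n² = 1/σ₀² + n/σ².
So 1/σ₀² = 1/2.7084 − 14/39.9 = 0.369222 − 0.350877 = 0.018345.
Hence σ₀² = 1/0.018345 ≈ 54.5.

σ₀² = 54.5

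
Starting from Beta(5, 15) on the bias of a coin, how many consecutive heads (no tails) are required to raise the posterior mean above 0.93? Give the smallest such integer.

k = 195

After k heads and 0 tails the posterior is Beta(5+k, 15), with mean (5+k)/(5+15+k).
Set (5+k)/(20+k) > 0.93 and solve: k > (0.93·20 − 5)/(1 − 0.93) = 194.286.
The smallest integer exceeding 194.286 is 195, and checking k=195: (200)/(215) = 0.9302 > 0.93.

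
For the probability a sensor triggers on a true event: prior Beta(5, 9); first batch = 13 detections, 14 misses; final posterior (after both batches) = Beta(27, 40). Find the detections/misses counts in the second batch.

9 detections and 17 misses

Because Beta–binomial updating is additive in the counts, the combined data contributed (α_post−α_prior, β_post−β_prior) successes and failures.
Total across both batches: 27−5=22 detections, 40−9=31 misses.
Subtract the first batch: 22−13=9 detections and 31−14=17 misses.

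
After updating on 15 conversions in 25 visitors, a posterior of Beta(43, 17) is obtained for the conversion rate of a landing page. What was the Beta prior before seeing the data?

Beta(28, 7)

A Beta(α, β) prior with s successes and f failures in binomial data gives a Beta(α+s, β+f) posterior.
So α = 43 − 15 = 28 and β = 17 − 10 = 7.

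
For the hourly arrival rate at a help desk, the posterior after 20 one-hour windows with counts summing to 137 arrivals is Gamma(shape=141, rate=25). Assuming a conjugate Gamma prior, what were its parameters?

A Gamma(α, β) prior (rate parametrization) on a Poisson rate with n observations summing to S gives posterior Gamma(α+S, β+n).
So α = 141 − 137 = 4 and β = 25 − 20 = 5.

Gamma(shape=4, rate=5)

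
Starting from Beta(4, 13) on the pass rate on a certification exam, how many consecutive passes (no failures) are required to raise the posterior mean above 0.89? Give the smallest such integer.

After k passes and 0 failures the posterior is Beta(4+k, 13), with mean (4+k)/(4+13+k).
Set (4+k)/(17+k) > 0.89 and solve: k > (0.89·17 − 4)/(1 − 0.89) = 101.182.
The smallest integer exceeding 101.182 is 102, and checking k=102: (106)/(119) = 0.8908 > 0.89.

k = 102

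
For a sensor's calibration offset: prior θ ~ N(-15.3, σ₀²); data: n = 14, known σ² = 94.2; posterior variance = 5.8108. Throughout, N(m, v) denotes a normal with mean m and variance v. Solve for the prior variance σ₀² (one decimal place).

σ₀² = 42.6

Posterior precision equals prior precision plus data precision: 1/σ_n² = 1/σ₀² + n/σ².
So 1/σ₀² = 1/5.8108 − 14/94.2 = 0.172093 − 0.148620 = 0.023473.
Hence σ₀² = 1/0.023473 ≈ 42.6.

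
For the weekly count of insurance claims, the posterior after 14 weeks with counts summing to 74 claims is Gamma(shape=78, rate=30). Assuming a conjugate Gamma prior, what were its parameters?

Gamma–Poisson conjugacy: posterior shape = α + Σxᵢ, posterior rate = β + n.
So α = 78 − 74 = 4 and β = 30 − 14 = 16.

Gamma(shape=4, rate=16)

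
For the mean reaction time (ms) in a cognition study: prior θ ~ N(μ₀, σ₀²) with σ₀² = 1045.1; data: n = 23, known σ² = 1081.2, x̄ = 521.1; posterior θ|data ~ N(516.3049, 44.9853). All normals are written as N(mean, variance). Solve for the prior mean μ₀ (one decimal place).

μ₀ = 409.7

With known observation variance, the Normal–Normal posterior has precision τ_n = τ₀ + n/σ² and mean μ_n = (τ₀μ₀ + (n/σ²)x̄)/τ_n.
Here τ₀ = 1/1045.1 = 0.000957 and τ_data = 23/1081.2 = 0.021273, so τ_n = 0.022230.
Rearranging for μ₀: μ₀ = (μ_n·τ_n − τ_data·x̄)/τ₀ = (516.3049·0.022230 − 0.021273·521.1) / 0.000957 = 0.392098/0.000957 ≈ 409.7.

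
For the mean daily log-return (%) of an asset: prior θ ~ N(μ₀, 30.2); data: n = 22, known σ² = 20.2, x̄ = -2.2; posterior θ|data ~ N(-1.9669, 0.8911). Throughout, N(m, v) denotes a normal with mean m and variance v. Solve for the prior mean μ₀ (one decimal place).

The posterior mean is a precision-weighted average: μ_n = (τ₀μ₀ + τ_data·x̄)/(τ₀+τ_data), with τ₀=1/σ₀² and τ_data=n/σ².
Here τ₀ = 1/30.2 = 0.033113 and τ_data = 22/20.2 = 1.089109, so τ_n = 1.122222.
Rearranging for μ₀: μ₀ = (μ_n·τ_n − τ_data·x̄)/τ₀ = (-1.9669·1.122222 − 1.089109·-2.2) / 0.033113 = 0.188741/0.033113 ≈ 5.7.

μ₀ = 5.7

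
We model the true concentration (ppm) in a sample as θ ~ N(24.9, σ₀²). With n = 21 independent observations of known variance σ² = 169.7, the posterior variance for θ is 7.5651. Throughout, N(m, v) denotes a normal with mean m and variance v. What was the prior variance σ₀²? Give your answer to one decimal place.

σ₀² = 118.5

For the Normal–Normal model with known σ², precisions add: τ_n = τ₀ + n/σ².
So 1/σ₀² = 1/7.5651 − 21/169.7 = 0.132186 − 0.123748 = 0.008438.
Hence σ₀² = 1/0.008438 ≈ 118.5.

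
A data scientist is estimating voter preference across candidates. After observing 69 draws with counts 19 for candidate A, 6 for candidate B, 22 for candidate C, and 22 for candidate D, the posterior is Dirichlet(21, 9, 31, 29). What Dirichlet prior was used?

Dirichlet(2, 3, 9, 7)

For a Dirichlet(α) prior with multinomial counts c, the posterior is Dirichlet(α + c) componentwise.
Subtract each count from the matching posterior parameter: 21−19=2, 9−6=3, 31−22=9, 29−22=7.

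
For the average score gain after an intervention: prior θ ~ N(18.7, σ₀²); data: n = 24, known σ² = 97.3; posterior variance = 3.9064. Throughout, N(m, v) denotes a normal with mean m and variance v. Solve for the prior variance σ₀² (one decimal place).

σ₀² = 107.2

For the Normal–Normal model with known σ², precisions add: τ_n = τ₀ + n/σ².
So 1/σ₀² = 1/3.9064 − 24/97.3 = 0.255990 − 0.246660 = 0.009330.
Hence σ₀² = 1/0.009330 ≈ 107.2.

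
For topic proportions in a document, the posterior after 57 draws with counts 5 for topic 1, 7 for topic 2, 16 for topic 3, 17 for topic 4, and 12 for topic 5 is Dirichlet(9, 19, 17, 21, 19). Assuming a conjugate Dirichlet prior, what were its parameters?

For a Dirichlet(α) prior with multinomial counts c, the posterior is Dirichlet(α + c) componentwise.
Subtract each count from the matching posterior parameter: 9−5=4, 19−7=12, 17−16=1, 21−17=4, 19−12=7.

Dirichlet(4, 12, 1, 4, 7)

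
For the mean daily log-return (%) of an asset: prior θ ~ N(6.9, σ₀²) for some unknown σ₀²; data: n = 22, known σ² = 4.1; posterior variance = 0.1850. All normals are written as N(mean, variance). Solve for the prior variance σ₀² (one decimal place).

Posterior precision equals prior precision plus data precision: 1/σ_n² = 1/σ₀² + n/σ².
So 1/σ₀² = 1/0.1850 − 22/4.1 = 5.405405 − 5.365854 = 0.039551.
Hence σ₀² = 1/0.039551 ≈ 25.3.

σ₀² = 25.3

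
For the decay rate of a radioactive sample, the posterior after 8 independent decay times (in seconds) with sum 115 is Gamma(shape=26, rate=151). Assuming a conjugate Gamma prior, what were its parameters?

Gamma–exponential conjugacy: posterior shape = α + n, posterior rate = β + Σtᵢ.
So α = 26 − 8 = 18 and β = 151 − 115 = 36.

Gamma(shape=18, rate=36)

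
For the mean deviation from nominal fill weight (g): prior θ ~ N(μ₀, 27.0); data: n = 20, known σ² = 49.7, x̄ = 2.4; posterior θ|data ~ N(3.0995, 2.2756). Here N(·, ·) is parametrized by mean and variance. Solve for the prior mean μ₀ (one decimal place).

μ₀ = 10.7

With known observation variance, the Normal–Normal posterior has precision τ_n = τ₀ + n/σ² and mean μ_n = (τ₀μ₀ + (n/σ²)x̄)/τ_n.
Here τ₀ = 1/27.0 = 0.037037 and τ_data = 20/49.7 = 0.402414, so τ_n = 0.439451.
Rearranging for μ₀: μ₀ = (μ_n·τ_n − τ_data·x̄)/τ₀ = (3.0995·0.439451 − 0.402414·2.4) / 0.037037 = 0.396285/0.037037 ≈ 10.7.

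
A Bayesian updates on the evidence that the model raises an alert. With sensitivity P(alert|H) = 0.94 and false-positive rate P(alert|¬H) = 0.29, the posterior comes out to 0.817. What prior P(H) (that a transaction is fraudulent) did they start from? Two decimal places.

Bayes' rule in odds form gives O(H|E) = O(H)·[P(E|H)/P(E|¬H)], hence O(H) = O(H|E)/LR.
Posterior odds = 0.817/(1−0.817) = 4.4645. LR = 0.94/0.29 = 3.2414.
Prior odds = 4.4645/3.2414 = 1.3773, so P(H) = 1.3773/(1+1.3773) ≈ 0.58.

P(H) = 0.58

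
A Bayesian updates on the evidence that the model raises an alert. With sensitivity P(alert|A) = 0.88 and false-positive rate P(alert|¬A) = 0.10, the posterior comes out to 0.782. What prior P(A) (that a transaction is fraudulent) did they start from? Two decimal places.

In odds form, posterior odds = prior odds × likelihood ratio, so prior odds = posterior odds ÷ LR.
Posterior odds = 0.782/(1−0.782) = 3.5872. LR = 0.88/0.10 = 8.8000.
Prior odds = 3.5872/8.8000 = 0.4076, so P(A) = 0.4076/(1+0.4076) ≈ 0.29.

P(A) = 0.29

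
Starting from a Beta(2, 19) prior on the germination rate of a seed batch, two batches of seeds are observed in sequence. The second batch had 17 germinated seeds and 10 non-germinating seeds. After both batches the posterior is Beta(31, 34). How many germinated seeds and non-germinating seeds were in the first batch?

12 germinated seeds and 5 non-germinating seeds

Because Beta–binomial updating is additive in the counts, the combined data contributed (α_post−α_prior, β_post−β_prior) successes and failures.
Total across both batches: 31−2=29 germinated seeds, 34−19=15 non-germinating seeds.
Subtract the second batch: 29−17=12 germinated seeds and 15−10=5 non-germinating seeds.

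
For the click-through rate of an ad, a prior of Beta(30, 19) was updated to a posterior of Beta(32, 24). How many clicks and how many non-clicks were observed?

Under Beta–binomial conjugacy the posterior parameters are (α+s, β+f).
Match parameters: s=32−30=2, f=24−19=5.

2 clicks and 5 non-clicks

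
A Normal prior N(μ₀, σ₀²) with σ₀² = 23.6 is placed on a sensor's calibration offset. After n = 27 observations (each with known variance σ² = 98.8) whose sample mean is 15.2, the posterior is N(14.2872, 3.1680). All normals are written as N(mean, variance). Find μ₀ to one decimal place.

μ₀ = 8.4

With known observation variance, the Normal–Normal posterior has precision τ_n = τ₀ + n/σ² and mean μ_n = (τ₀μ₀ + (n/σ²)x̄)/τ_n.
Here τ₀ = 1/23.6 = 0.042373 and τ_data = 27/98.8 = 0.273279, so τ_n = 0.315652.
Rearranging for μ₀: μ₀ = (μ_n·τ_n − τ_data·x̄)/τ₀ = (14.2872·0.315652 − 0.273279·15.2) / 0.042373 = 0.355942/0.042373 ≈ 8.4.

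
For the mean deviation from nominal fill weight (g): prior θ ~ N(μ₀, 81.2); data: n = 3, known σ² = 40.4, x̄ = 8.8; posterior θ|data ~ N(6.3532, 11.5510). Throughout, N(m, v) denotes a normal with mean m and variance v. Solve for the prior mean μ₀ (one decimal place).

μ₀ = -8.4

With known observation variance, the Normal–Normal posterior has precision τ_n = τ₀ + n/σ² and mean μ_n = (τ₀μ₀ + (n/σ²)x̄)/τ_n.
Here τ₀ = 1/81.2 = 0.012315 and τ_data = 3/40.4 = 0.074257, so τ_n = 0.086572.
Rearranging for μ₀: μ₀ = (μ_n·τ_n − τ_data·x̄)/τ₀ = (6.3532·0.086572 − 0.074257·8.8) / 0.012315 = -0.103452/0.012315 ≈ -8.4.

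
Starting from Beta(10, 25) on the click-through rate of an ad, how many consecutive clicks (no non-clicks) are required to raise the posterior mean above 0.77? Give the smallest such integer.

After k clicks and 0 non-clicks the posterior is Beta(10+k, 25), with mean (10+k)/(10+25+k).
Set (10+k)/(35+k) > 0.77 and solve: k > (0.77·35 − 10)/(1 − 0.77) = 73.696.
The smallest integer exceeding 73.696 is 74.

k = 74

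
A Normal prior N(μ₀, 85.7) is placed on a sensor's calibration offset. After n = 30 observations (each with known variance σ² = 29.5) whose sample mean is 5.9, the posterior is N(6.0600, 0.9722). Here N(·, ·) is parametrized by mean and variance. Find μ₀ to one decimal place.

With known observation variance, the Normal–Normal posterior has precision τ_n = τ₀ + n/σ² and mean μ_n = (τ₀μ₀ + (n/σ²)x̄)/τ_n.
Here τ₀ = 1/85.7 = 0.011669 and τ_data = 30/29.5 = 1.016949, so τ_n = 1.028618.
Rearranging for μ₀: μ₀ = (μ_n·τ_n − τ_data·x̄)/τ₀ = (6.0600·1.028618 − 1.016949·5.9) / 0.011669 = 0.233426/0.011669 ≈ 20.0.

μ₀ = 20.0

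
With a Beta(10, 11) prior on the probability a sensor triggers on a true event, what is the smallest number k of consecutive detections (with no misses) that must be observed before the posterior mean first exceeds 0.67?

k = 13

After k detections and 0 misses the posterior is Beta(10+k, 11), with mean (10+k)/(10+11+k).
Set (10+k)/(21+k) > 0.67 and solve: k > (0.67·21 − 10)/(1 − 0.67) = 12.333.
The smallest integer exceeding 12.333 is 13.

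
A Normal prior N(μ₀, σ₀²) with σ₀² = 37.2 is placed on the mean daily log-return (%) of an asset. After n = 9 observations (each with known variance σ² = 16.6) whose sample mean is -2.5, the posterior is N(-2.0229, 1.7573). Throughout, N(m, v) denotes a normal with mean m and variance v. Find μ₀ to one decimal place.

μ₀ = 7.6

With known observation variance, the Normal–Normal posterior has precision τ_n = τ₀ + n/σ² and mean μ_n = (τ₀μ₀ + (n/σ²)x̄)/τ_n.
Here τ₀ = 1/37.2 = 0.026882 and τ_data = 9/16.6 = 0.542169, so τ_n = 0.569051.
Rearranging for μ₀: μ₀ = (μ_n·τ_n − τ_data·x̄)/τ₀ = (-2.0229·0.569051 − 0.542169·-2.5) / 0.026882 = 0.204289/0.026882 ≈ 7.6.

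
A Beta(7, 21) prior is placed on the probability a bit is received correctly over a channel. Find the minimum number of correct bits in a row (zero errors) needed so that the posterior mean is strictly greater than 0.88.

k = 148

After k correct bits and 0 errors the posterior is Beta(7+k, 21), with mean (7+k)/(7+21+k).
Set (7+k)/(28+k) > 0.88 and solve: k > (0.88·28 − 7)/(1 − 0.88) = 147.000.
The smallest integer exceeding 147.000 is 148, and checking k=148: (155)/(176) = 0.8807 > 0.88.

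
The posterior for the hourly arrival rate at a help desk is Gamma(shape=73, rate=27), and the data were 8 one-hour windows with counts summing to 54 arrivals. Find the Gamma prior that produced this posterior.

Gamma(shape=19, rate=19)

Gamma–Poisson conjugacy: posterior shape = α + Σxᵢ, posterior rate = β + n.
So α = 73 − 54 = 19 and β = 27 − 8 = 19.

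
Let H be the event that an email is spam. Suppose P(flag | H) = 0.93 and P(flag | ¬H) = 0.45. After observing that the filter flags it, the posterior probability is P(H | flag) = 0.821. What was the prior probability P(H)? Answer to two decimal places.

Bayes' rule in odds form gives O(H|E) = O(H)·[P(E|H)/P(E|¬H)], hence O(H) = O(H|E)/LR.
Posterior odds = 0.821/(1−0.821) = 4.5866. LR = 0.93/0.45 = 2.0667.
Prior odds = 4.5866/2.0667 = 2.2193, so P(H) = 2.2193/(1+2.2193) ≈ 0.69.

P(H) = 0.69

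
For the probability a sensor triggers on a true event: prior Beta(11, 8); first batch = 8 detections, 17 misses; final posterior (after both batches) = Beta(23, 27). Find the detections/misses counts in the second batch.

4 detections and 2 misses

Because Beta–binomial updating is additive in the counts, the combined data contributed (α_post−α_prior, β_post−β_prior) successes and failures.
Total across both batches: 23−11=12 detections, 27−8=19 misses.
Subtract the first batch: 12−8=4 detections and 19−17=2 misses.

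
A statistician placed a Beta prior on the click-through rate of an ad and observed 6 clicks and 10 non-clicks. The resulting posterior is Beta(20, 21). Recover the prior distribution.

Beta(14, 11)

Beta is conjugate to the binomial likelihood: posterior = Beta(α+s, β+f).
Subtract the data counts: 20−6=14, 21−10=11.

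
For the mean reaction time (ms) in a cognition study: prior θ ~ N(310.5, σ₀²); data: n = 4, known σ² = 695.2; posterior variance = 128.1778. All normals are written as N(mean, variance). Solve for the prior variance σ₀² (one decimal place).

For the Normal–Normal model with known σ², precisions add: τ_n = τ₀ + n/σ².
So 1/σ₀² = 1/128.1778 − 4/695.2 = 0.007802 − 0.005754 = 0.002048.
Hence σ₀² = 1/0.002048 ≈ 488.3.

σ₀² = 488.3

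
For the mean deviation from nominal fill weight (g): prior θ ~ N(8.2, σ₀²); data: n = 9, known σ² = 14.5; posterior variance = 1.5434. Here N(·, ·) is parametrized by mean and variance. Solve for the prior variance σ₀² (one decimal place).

σ₀² = 36.7

For the Normal–Normal model with known σ², precisions add: τ_n = τ₀ + n/σ².
So 1/σ₀² = 1/1.5434 − 9/14.5 = 0.647920 − 0.620690 = 0.027230.
Hence σ₀² = 1/0.027230 ≈ 36.7.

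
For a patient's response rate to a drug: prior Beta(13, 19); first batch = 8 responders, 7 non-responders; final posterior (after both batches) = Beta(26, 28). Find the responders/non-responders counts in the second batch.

Sequential conjugate updates are equivalent to a single update on the pooled data, so total successes = posterior α − prior α and total failures = posterior β − prior β.
Total across both batches: 26−13=13 responders, 28−19=9 non-responders.
Subtract the first batch: 13−8=5 responders and 9−7=2 non-responders.

5 responders and 2 non-responders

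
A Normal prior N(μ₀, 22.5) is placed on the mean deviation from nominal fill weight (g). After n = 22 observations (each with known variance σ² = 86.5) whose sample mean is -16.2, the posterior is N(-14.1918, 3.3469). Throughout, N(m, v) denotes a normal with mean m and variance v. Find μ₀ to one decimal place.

The posterior mean is a precision-weighted average: μ_n = (τ₀μ₀ + τ_data·x̄)/(τ₀+τ_data), with τ₀=1/σ₀² and τ_data=n/σ².
Here τ₀ = 1/22.5 = 0.044444 and τ_data = 22/86.5 = 0.254335, so τ_n = 0.298779.
Rearranging for μ₀: μ₀ = (μ_n·τ_n − τ_data·x̄)/τ₀ = (-14.1918·0.298779 − 0.254335·-16.2) / 0.044444 = -0.119985/0.044444 ≈ -2.7.

μ₀ = -2.7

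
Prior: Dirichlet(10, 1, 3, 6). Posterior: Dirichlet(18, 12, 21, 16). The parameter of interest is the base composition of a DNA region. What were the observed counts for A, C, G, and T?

For a Dirichlet(α) prior with multinomial counts c, the posterior is Dirichlet(α + c) componentwise.
Counts are posterior − prior componentwise: 18−10=8, 12−1=11, 21−3=18, 16−6=10.

counts (8, 11, 18, 10)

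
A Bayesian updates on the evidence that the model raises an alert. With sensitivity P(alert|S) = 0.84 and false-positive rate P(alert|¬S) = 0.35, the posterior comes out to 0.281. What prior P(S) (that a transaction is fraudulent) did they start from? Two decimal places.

Bayes' rule in odds form gives O(S|E) = O(S)·[P(E|S)/P(E|¬S)], hence O(S) = O(S|E)/LR.
Posterior odds = 0.281/(1−0.281) = 0.3908. LR = 0.84/0.35 = 2.4000.
Prior odds = 0.3908/2.4000 = 0.1628, so P(S) = 0.1628/(1+0.1628) ≈ 0.14.

P(S) = 0.14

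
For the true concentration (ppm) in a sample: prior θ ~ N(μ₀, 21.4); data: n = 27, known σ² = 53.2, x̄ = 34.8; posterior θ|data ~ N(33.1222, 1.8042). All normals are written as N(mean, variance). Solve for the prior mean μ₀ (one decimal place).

μ₀ = 14.9

With known observation variance, the Normal–Normal posterior has precision τ_n = τ₀ + n/σ² and mean μ_n = (τ₀μ₀ + (n/σ²)x̄)/τ_n.
Here τ₀ = 1/21.4 = 0.046729 and τ_data = 27/53.2 = 0.507519, so τ_n = 0.554248.
Rearranging for μ₀: μ₀ = (μ_n·τ_n − τ_data·x̄)/τ₀ = (33.1222·0.554248 − 0.507519·34.8) / 0.046729 = 0.696252/0.046729 ≈ 14.9.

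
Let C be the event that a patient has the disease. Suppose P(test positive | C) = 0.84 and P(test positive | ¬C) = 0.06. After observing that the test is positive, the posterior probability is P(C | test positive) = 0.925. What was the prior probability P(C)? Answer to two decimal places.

In odds form, posterior odds = prior odds × likelihood ratio, so prior odds = posterior odds ÷ LR.
Posterior odds = 0.925/(1−0.925) = 12.3333. LR = 0.84/0.06 = 14.0000.
Prior odds = 12.3333/14.0000 = 0.8810, so P(C) = 0.8810/(1+0.8810) ≈ 0.47.

P(C) = 0.47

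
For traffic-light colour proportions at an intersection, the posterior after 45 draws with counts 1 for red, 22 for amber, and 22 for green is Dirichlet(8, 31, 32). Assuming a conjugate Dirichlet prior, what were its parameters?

For a Dirichlet(α) prior with multinomial counts c, the posterior is Dirichlet(α + c) componentwise.
Subtract each count from the matching posterior parameter: 8−1=7, 31−22=9, 32−22=10.

Dirichlet(7, 9, 10)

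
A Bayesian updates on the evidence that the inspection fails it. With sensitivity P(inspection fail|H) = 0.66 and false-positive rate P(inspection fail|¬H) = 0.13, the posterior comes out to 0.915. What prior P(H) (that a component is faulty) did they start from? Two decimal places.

Bayes' rule in odds form gives O(H|E) = O(H)·[P(E|H)/P(E|¬H)], hence O(H) = O(H|E)/LR.
Posterior odds = 0.915/(1−0.915) = 10.7647. LR = 0.66/0.13 = 5.0769.
Prior odds = 10.7647/5.0769 = 2.1203, so P(H) = 2.1203/(1+2.1203) ≈ 0.68.

P(H) = 0.68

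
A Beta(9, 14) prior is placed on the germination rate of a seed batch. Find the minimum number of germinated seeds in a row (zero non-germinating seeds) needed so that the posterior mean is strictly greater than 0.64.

k = 16

After k germinated seeds and 0 non-germinating seeds the posterior is Beta(9+k, 14), with mean (9+k)/(9+14+k).
Set (9+k)/(23+k) > 0.64 and solve: k > (0.64·23 − 9)/(1 − 0.64) = 15.889.
The smallest integer exceeding 15.889 is 16.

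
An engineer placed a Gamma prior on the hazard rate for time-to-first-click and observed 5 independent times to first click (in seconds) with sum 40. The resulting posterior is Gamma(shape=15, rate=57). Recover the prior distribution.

For an exponential likelihood with a Gamma(α, β) prior on the rate, n observations with total T give posterior Gamma(α+n, β+T).
So α = 15 − 5 = 10 and β = 57 − 40 = 17.

Gamma(shape=10, rate=17)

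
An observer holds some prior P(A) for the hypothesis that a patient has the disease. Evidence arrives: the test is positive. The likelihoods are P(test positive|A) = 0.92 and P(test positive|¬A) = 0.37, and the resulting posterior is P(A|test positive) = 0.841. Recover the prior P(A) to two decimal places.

In odds form, posterior odds = prior odds × likelihood ratio, so prior odds = posterior odds ÷ LR.
Posterior odds = 0.841/(1−0.841) = 5.2893. LR = 0.92/0.37 = 2.4865.
Prior odds = 5.2893/2.4865 = 2.1272, so P(A) = 2.1272/(1+2.1272) ≈ 0.68.

P(A) = 0.68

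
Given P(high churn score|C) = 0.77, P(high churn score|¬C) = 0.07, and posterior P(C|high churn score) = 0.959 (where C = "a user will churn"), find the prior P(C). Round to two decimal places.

P(C) = 0.68

Bayes' rule in odds form gives O(C|E) = O(C)·[P(E|C)/P(E|¬C)], hence O(C) = O(C|E)/LR.
Posterior odds = 0.959/(1−0.959) = 23.3902. LR = 0.77/0.07 = 11.0000.
Prior odds = 23.3902/11.0000 = 2.1264, so P(C) = 2.1264/(1+2.1264) ≈ 0.68.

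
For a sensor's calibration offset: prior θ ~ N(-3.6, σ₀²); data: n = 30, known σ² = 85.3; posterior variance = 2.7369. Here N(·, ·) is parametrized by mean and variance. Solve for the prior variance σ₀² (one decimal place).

σ₀² = 73.1

For the Normal–Normal model with known σ², precisions add: τ_n = τ₀ + n/σ².
So 1/σ₀² = 1/2.7369 − 30/85.3 = 0.365377 − 0.351700 = 0.013677.
Hence σ₀² = 1/0.013677 ≈ 73.1.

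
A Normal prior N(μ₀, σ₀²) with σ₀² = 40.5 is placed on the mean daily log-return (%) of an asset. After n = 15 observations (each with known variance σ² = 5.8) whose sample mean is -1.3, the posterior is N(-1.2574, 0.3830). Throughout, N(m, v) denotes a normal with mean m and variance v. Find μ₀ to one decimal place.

With known observation variance, the Normal–Normal posterior has precision τ_n = τ₀ + n/σ² and mean μ_n = (τ₀μ₀ + (n/σ²)x̄)/τ_n.
Here τ₀ = 1/40.5 = 0.024691 and τ_data = 15/5.8 = 2.586207, so τ_n = 2.610898.
Rearranging for μ₀: μ₀ = (μ_n·τ_n − τ_data·x̄)/τ₀ = (-1.2574·2.610898 − 2.586207·-1.3) / 0.024691 = 0.079126/0.024691 ≈ 3.2.

μ₀ = 3.2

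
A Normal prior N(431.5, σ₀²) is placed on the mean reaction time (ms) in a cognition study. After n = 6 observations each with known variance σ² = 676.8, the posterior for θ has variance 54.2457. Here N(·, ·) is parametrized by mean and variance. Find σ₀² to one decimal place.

σ₀² = 104.5

For the Normal–Normal model with known σ², precisions add: τ_n = τ₀ + n/σ².
So 1/σ₀² = 1/54.2457 − 6/676.8 = 0.018435 − 0.008865 = 0.009570.
Hence σ₀² = 1/0.009570 ≈ 104.5.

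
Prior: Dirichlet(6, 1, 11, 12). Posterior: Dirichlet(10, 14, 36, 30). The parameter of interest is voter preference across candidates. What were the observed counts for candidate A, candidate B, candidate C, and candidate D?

counts (4, 13, 25, 18)

For a Dirichlet(α) prior with multinomial counts c, the posterior is Dirichlet(α + c) componentwise.
Counts are posterior − prior componentwise: 10−6=4, 14−1=13, 36−11=25, 30−12=18.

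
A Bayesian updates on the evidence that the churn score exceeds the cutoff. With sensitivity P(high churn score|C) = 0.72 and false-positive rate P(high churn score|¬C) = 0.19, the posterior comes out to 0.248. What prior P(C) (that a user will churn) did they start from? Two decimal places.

In odds form, posterior odds = prior odds × likelihood ratio, so prior odds = posterior odds ÷ LR.
Posterior odds = 0.248/(1−0.248) = 0.3298. LR = 0.72/0.19 = 3.7895.
Prior odds = 0.3298/3.7895 = 0.0870, so P(C) = 0.0870/(1+0.0870) ≈ 0.08.

P(C) = 0.08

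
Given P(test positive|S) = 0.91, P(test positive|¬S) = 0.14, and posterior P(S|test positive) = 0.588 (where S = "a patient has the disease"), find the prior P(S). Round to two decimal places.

Bayes' rule in odds form gives O(S|E) = O(S)·[P(E|S)/P(E|¬S)], hence O(S) = O(S|E)/LR.
Posterior odds = 0.588/(1−0.588) = 1.4272. LR = 0.91/0.14 = 6.5000.
Prior odds = 1.4272/6.5000 = 0.2196, so P(S) = 0.2196/(1+0.2196) ≈ 0.18.

P(S) = 0.18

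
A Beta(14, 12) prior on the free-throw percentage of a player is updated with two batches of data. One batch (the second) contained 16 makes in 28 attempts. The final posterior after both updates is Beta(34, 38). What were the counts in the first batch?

4 makes and 14 misses

Because Beta–binomial updating is additive in the counts, the combined data contributed (α_post−α_prior, β_post−β_prior) successes and failures.
Total across both batches: 34−14=20 makes, 38−12=26 misses.
Subtract the second batch: 20−16=4 makes and 26−12=14 misses.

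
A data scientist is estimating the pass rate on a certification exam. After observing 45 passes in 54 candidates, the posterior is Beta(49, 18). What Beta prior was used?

Beta(4, 9)

Under Beta–binomial conjugacy the posterior parameters are (α+s, β+f).
Subtract the data counts: 49−45=4, 18−9=9.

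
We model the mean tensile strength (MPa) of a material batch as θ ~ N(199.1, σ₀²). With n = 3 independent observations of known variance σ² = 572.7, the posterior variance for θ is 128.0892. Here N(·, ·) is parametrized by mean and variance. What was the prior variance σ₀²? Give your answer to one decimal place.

For the Normal–Normal model with known σ², precisions add: τ_n = τ₀ + n/σ².
So 1/σ₀² = 1/128.0892 − 3/572.7 = 0.007807 − 0.005238 = 0.002569.
Hence σ₀² = 1/0.002569 ≈ 389.3.

σ₀² = 389.3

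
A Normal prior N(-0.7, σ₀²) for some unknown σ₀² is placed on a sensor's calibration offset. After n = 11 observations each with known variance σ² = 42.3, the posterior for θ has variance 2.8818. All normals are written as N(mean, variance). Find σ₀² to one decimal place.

For the Normal–Normal model with known σ², precisions add: τ_n = τ₀ + n/σ².
So 1/σ₀² = 1/2.8818 − 11/42.3 = 0.347005 − 0.260047 = 0.086958.
Hence σ₀² = 1/0.086958 ≈ 11.5.

σ₀² = 11.5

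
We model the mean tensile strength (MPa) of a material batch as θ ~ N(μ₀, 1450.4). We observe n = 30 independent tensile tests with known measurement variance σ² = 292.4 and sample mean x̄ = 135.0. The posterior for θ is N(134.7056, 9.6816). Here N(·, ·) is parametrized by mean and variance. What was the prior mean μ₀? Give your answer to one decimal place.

The posterior mean is a precision-weighted average: μ_n = (τ₀μ₀ + τ_data·x̄)/(τ₀+τ_data), with τ₀=1/σ₀² and τ_data=n/σ².
Here τ₀ = 1/1450.4 = 0.000689 and τ_data = 30/292.4 = 0.102599, so τ_n = 0.103288.
Rearranging for μ₀: μ₀ = (μ_n·τ_n − τ_data·x̄)/τ₀ = (134.7056·0.103288 − 0.102599·135.0) / 0.000689 = 0.062607/0.000689 ≈ 90.9.

μ₀ = 90.9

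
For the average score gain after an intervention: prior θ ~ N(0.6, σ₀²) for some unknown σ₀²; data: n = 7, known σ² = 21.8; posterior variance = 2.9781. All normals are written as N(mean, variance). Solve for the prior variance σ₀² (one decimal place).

Posterior precision equals prior precision plus data precision: 1/σ_n² = 1/σ₀² + n/σ².
So 1/σ₀² = 1/2.9781 − 7/21.8 = 0.335785 − 0.321101 = 0.014684.
Hence σ₀² = 1/0.014684 ≈ 68.1.

σ₀² = 68.1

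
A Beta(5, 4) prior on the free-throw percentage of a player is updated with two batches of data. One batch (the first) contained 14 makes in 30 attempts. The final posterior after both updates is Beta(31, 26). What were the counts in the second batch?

12 makes and 6 misses

Sequential conjugate updates are equivalent to a single update on the pooled data, so total successes = posterior α − prior α and total failures = posterior β − prior β.
Total across both batches: 31−5=26 makes, 26−4=22 misses.
Subtract the first batch: 26−14=12 makes and 22−16=6 misses.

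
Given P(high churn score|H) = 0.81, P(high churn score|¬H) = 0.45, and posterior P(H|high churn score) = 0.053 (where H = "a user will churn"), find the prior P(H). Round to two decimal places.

In odds form, posterior odds = prior odds × likelihood ratio, so prior odds = posterior odds ÷ LR.
Posterior odds = 0.053/(1−0.053) = 0.0560. LR = 0.81/0.45 = 1.8000.
Prior odds = 0.0560/1.8000 = 0.0311, so P(H) = 0.0311/(1+0.0311) ≈ 0.03.

P(H) = 0.03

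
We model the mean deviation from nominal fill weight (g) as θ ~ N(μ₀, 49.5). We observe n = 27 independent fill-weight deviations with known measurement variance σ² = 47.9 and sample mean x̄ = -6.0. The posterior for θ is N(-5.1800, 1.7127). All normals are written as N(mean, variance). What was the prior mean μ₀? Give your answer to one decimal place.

The posterior mean is a precision-weighted average: μ_n = (τ₀μ₀ + τ_data·x̄)/(τ₀+τ_data), with τ₀=1/σ₀² and τ_data=n/σ².
Here τ₀ = 1/49.5 = 0.020202 and τ_data = 27/47.9 = 0.563674, so τ_n = 0.583876.
Rearranging for μ₀: μ₀ = (μ_n·τ_n − τ_data·x̄)/τ₀ = (-5.1800·0.583876 − 0.563674·-6.0) / 0.020202 = 0.357566/0.020202 ≈ 17.7.

μ₀ = 17.7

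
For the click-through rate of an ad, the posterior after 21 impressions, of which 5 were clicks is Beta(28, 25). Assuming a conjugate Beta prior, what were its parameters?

Under Beta–binomial conjugacy the posterior parameters are (α+s, β+f).
Subtract the data counts: 28−5=23, 25−16=9.

Beta(23, 9)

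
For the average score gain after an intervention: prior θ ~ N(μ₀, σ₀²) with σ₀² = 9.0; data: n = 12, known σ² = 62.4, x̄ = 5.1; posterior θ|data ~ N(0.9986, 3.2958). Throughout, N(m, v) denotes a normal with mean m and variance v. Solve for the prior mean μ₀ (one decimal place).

The posterior mean is a precision-weighted average: μ_n = (τ₀μ₀ + τ_data·x̄)/(τ₀+τ_data), with τ₀=1/σ₀² and τ_data=n/σ².
Here τ₀ = 1/9.0 = 0.111111 and τ_data = 12/62.4 = 0.192308, so τ_n = 0.303419.
Rearranging for μ₀: μ₀ = (μ_n·τ_n − τ_data·x̄)/τ₀ = (0.9986·0.303419 − 0.192308·5.1) / 0.111111 = -0.677777/0.111111 ≈ -6.1.

μ₀ = -6.1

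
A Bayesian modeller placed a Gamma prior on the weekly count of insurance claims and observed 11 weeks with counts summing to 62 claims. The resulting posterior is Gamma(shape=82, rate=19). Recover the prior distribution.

Gamma(shape=20, rate=8)

Gamma–Poisson conjugacy: posterior shape = α + Σxᵢ, posterior rate = β + n.
So α = 82 − 62 = 20 and β = 19 − 11 = 8.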